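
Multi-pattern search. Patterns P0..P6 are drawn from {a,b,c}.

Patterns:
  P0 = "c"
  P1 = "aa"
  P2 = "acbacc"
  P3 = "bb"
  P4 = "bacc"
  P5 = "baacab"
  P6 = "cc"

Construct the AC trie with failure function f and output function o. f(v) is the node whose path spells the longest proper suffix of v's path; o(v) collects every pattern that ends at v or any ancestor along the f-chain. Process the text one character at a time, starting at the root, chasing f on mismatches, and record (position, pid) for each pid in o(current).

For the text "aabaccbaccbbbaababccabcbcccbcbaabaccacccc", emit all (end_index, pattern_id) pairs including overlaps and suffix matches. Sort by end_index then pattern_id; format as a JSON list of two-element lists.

Build:
Trie (insert patterns):
  n0 'ε': a→2 b→9 c→1
  n1 'c': c→18  [P0 ends]
  n2 'a': a→3 c→4
  n3 'aa': ·  [P1 ends]
  n4 'ac': b→5
  n5 'acb': a→6
  n6 'acba': c→7
  n7 'acbac': c→8
  n8 'acbacc': ·  [P2 ends]
  n9 'b': a→11 b→10
  n10 'bb': ·  [P3 ends]
  n11 'ba': a→14 c→12
  n12 'bac': c→13
  n13 'bacc': ·  [P4 ends]
  n14 'baa': c→15
  n15 'baac': a→16
  n16 'baaca': b→17
  n17 'baacab': ·  [P5 ends]
  n18 'cc': ·  [P6 ends]

Failure links (BFS by depth):
  n1('c'): parent n0 fail=0; on 'c' 0 → fail=0;  out {0}∪∅={0}
  n2('a'): parent n0 fail=0; on 'a' 0 → fail=0;  out ∅∪∅=∅
  n9('b'): parent n0 fail=0; on 'b' 0 → fail=0;  out ∅∪∅=∅
  n3('aa'): parent n2 fail=0; on 'a' 0 → fail=2;  out {1}∪∅={1}
  n4('ac'): parent n2 fail=0; on 'c' 0 → fail=1;  out ∅∪{0}={0}
  n10('bb'): parent n9 fail=0; on 'b' 0 → fail=9;  out {3}∪∅={3}
  n11('ba'): parent n9 fail=0; on 'a' 0 → fail=2;  out ∅∪∅=∅
  n18('cc'): parent n1 fail=0; on 'c' 0 → fail=1;  out {6}∪{0}={0,6}
  n5('acb'): parent n4 fail=1; on 'b' 1→0 → fail=9;  out ∅∪∅=∅
  n12('bac'): parent n11 fail=2; on 'c' 2 → fail=4;  out ∅∪{0}={0}
  n14('baa'): parent n11 fail=2; on 'a' 2 → fail=3;  out ∅∪{1}={1}
  n6('acba'): parent n5 fail=9; on 'a' 9 → fail=11;  out ∅∪∅=∅
  n13('bacc'): parent n12 fail=4; on 'c' 4→1 → fail=18;  out {4}∪{0,6}={0,4,6}
  n15('baac'): parent n14 fail=3; on 'c' 3→2 → fail=4;  out ∅∪{0}={0}
  n7('acbac'): parent n6 fail=11; on 'c' 11 → fail=12;  out ∅∪{0}={0}
  n16('baaca'): parent n15 fail=4; on 'a' 4→1→0 → fail=2;  out ∅∪∅=∅
  n8('acbacc'): parent n7 fail=12; on 'c' 12 → fail=13;  out {2}∪{0,4,6}={0,2,4,6}
  n17('baacab'): parent n16 fail=2; on 'b' 2→0 → fail=9;  out {5}∪∅={5}

Run:
i=0 'a': node 0→2
i=1 'a': node 2→3  emit P1@[0:1]
i=2 'b': node 3→9 (via fail)
i=3 'a': node 9→11
i=4 'c': node 11→12  emit P0@[4:4]
i=5 'c': node 12→13  emit P0@[5:5],P4@[2:5],P6@[4:5]
i=6 'b': node 13→9 (via fail)
i=7 'a': node 9→11
i=8 'c': node 11→12  emit P0@[8:8]
i=9 'c': node 12→13  emit P0@[9:9],P4@[6:9],P6@[8:9]
i=10 'b': node 13→9 (via fail)
i=11 'b': node 9→10  emit P3@[10:11]
i=12 'b': node 10→10 (via fail)  emit P3@[11:12]
i=13 'a': node 10→11 (via fail)
i=14 'a': node 11→14  emit P1@[13:14]
i=15 'b': node 14→9 (via fail)
i=16 'a': node 9→11
i=17 'b': node 11→9 (via fail)
i=18 'c': node 9→1 (via fail)  emit P0@[18:18]
i=19 'c': node 1→18  emit P0@[19:19],P6@[18:19]
i=20 'a': node 18→2 (via fail)
i=21 'b': node 2→9 (via fail)
i=22 'c': node 9→1 (via fail)  emit P0@[22:22]
i=23 'b': node 1→9 (via fail)
i=24 'c': node 9→1 (via fail)  emit P0@[24:24]
i=25 'c': node 1→18  emit P0@[25:25],P6@[24:25]
i=26 'c': node 18→18 (via fail)  emit P0@[26:26],P6@[25:26]
i=27 'b': node 18→9 (via fail)
i=28 'c': node 9→1 (via fail)  emit P0@[28:28]
i=29 'b': node 1→9 (via fail)
i=30 'a': node 9→11
i=31 'a': node 11→14  emit P1@[30:31]
i=32 'b': node 14→9 (via fail)
i=33 'a': node 9→11
i=34 'c': node 11→12  emit P0@[34:34]
i=35 'c': node 12→13  emit P0@[35:35],P4@[32:35],P6@[34:35]
i=36 'a': node 13→2 (via fail)
i=37 'c': node 2→4  emit P0@[37:37]
i=38 'c': node 4→18 (via fail)  emit P0@[38:38],P6@[37:38]
i=39 'c': node 18→18 (via fail)  emit P0@[39:39],P6@[38:39]
i=40 'c': node 18→18 (via fail)  emit P0@[40:40],P6@[39:40]

Matches: [[1,1],[4,0],[5,0],[5,4],[5,6],[8,0],[9,0],[9,4],[9,6],[11,3],[12,3],[14,1],[18,0],[19,0],[19,6],[22,0],[24,0],[25,0],[25,6],[26,0],[26,6],[28,0],[31,1],[34,0],[35,0],[35,4],[35,6],[37,0],[38,0],[38,6],[39,0],[39,6],[40,0],[40,6]]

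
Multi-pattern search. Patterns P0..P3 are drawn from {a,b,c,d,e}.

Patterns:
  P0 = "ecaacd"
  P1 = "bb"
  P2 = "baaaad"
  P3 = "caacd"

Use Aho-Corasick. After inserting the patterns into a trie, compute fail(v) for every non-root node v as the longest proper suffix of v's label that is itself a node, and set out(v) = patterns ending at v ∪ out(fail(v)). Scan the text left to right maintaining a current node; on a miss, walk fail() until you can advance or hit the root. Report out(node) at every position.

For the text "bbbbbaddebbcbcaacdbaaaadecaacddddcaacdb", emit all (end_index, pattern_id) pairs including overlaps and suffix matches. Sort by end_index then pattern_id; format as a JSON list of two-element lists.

Build automaton:
Trie nodes:
  n0 'ε': b→7 c→14 e→1
  n1 'e': c→2
  n2 'ec': a→3
  n3 'eca': a→4
  n4 'ecaa': c→5
  n5 'ecaac': d→6
  n6 'ecaacd': ·  [P0 ends]
  n7 'b': a→9 b→8
  n8 'bb': ·  [P1 ends]
  n9 'ba': a→10
  n10 'baa': a→11
  n11 'baaa': a→12
  n12 'baaaa': d→13
  n13 'baaaad': ·  [P2 ends]
  n14 'c': a→15
  n15 'ca': a→16
  n16 'caa': c→17
  n17 'caac': d→18
  n18 'caacd': ·  [P3 ends]

BFS fail/out derivation:
  fail(1) 'e': from fail(0)=0 chase 'e': 0 ⇒ 0;  out=∅∪out(0)=∅
  fail(7) 'b': from fail(0)=0 chase 'b': 0 ⇒ 0;  out=∅∪out(0)=∅
  fail(14) 'c': from fail(0)=0 chase 'c': 0 ⇒ 0;  out=∅∪out(0)=∅
  fail(2) 'ec': from fail(1)=0 chase 'c': 0 ⇒ 14;  out=∅∪out(14)=∅
  fail(8) 'bb': from fail(7)=0 chase 'b': 0 ⇒ 7;  out={1}∪out(7)={1}
  fail(9) 'ba': from fail(7)=0 chase 'a': 0 ⇒ 0;  out=∅∪out(0)=∅
  fail(15) 'ca': from fail(14)=0 chase 'a': 0 ⇒ 0;  out=∅∪out(0)=∅
  fail(3) 'eca': from fail(2)=14 chase 'a': 14 ⇒ 15;  out=∅∪out(15)=∅
  fail(10) 'baa': from fail(9)=0 chase 'a': 0 ⇒ 0;  out=∅∪out(0)=∅
  fail(16) 'caa': from fail(15)=0 chase 'a': 0 ⇒ 0;  out=∅∪out(0)=∅
  fail(4) 'ecaa': from fail(3)=15 chase 'a': 15 ⇒ 16;  out=∅∪out(16)=∅
  fail(11) 'baaa': from fail(10)=0 chase 'a': 0 ⇒ 0;  out=∅∪out(0)=∅
  fail(17) 'caac': from fail(16)=0 chase 'c': 0 ⇒ 14;  out=∅∪out(14)=∅
  fail(5) 'ecaac': from fail(4)=16 chase 'c': 16 ⇒ 17;  out=∅∪out(17)=∅
  fail(12) 'baaaa': from fail(11)=0 chase 'a': 0 ⇒ 0;  out=∅∪out(0)=∅
  fail(18) 'caacd': from fail(17)=14 chase 'd': 14→0 ⇒ 0;  out={3}∪out(0)={3}
  fail(6) 'ecaacd': from fail(5)=17 chase 'd': 17 ⇒ 18;  out={0}∪out(18)={0,3}
  fail(13) 'baaaad': from fail(12)=0 chase 'd': 0 ⇒ 0;  out={2}∪out(0)={2}

Text stream:
[0] read 'b'  n0⇒n7
[1] read 'b'  n7⇒n8  emit P1@[0:1]
[2] read 'b'  n8⇒n8 ·f  emit P1@[1:2]
[3] read 'b'  n8⇒n8 ·f  emit P1@[2:3]
[4] read 'b'  n8⇒n8 ·f  emit P1@[3:4]
[5] read 'a'  n8⇒n9 ·f
[6] read 'd'  n9⇒n0 ·f
[7] read 'd'  n0⇒n0
[8] read 'e'  n0⇒n1
[9] read 'b'  n1⇒n7 ·f
[10] read 'b'  n7⇒n8  emit P1@[9:10]
[11] read 'c'  n8⇒n14 ·f
[12] read 'b'  n14⇒n7 ·f
[13] read 'c'  n7⇒n14 ·f
[14] read 'a'  n14⇒n15
[15] read 'a'  n15⇒n16
[16] read 'c'  n16⇒n17
[17] read 'd'  n17⇒n18  emit P3@[13:17]
[18] read 'b'  n18⇒n7 ·f
[19] read 'a'  n7⇒n9
[20] read 'a'  n9⇒n10
[21] read 'a'  n10⇒n11
[22] read 'a'  n11⇒n12
[23] read 'd'  n12⇒n13  emit P2@[18:23]
[24] read 'e'  n13⇒n1 ·f
[25] read 'c'  n1⇒n2
[26] read 'a'  n2⇒n3
[27] read 'a'  n3⇒n4
[28] read 'c'  n4⇒n5
[29] read 'd'  n5⇒n6  emit P0@[24:29],P3@[25:29]
[30] read 'd'  n6⇒n0 ·f
[31] read 'd'  n0⇒n0
[32] read 'd'  n0⇒n0
[33] read 'c'  n0⇒n14
[34] read 'a'  n14⇒n15
[35] read 'a'  n15⇒n16
[36] read 'c'  n16⇒n17
[37] read 'd'  n17⇒n18  emit P3@[33:37]
[38] read 'b'  n18⇒n7 ·f

Result: [[1,1],[2,1],[3,1],[4,1],[10,1],[17,3],[23,2],[29,0],[29,3],[37,3]]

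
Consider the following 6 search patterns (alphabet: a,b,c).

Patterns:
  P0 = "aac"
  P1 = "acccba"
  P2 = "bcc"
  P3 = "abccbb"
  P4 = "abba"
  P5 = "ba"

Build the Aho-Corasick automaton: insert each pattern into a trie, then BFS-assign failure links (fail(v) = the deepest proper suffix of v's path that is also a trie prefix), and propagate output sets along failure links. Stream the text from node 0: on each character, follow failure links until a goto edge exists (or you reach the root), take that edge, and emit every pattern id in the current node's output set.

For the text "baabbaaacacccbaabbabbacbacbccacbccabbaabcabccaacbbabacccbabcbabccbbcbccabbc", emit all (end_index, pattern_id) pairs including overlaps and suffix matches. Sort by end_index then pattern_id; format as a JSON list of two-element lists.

Build automaton:
Trie (insert patterns):
  n0 'ε': a→1 b→9
  n1 'a': a→2 b→12 c→4
  n2 'aa': c→3
  n3 'aac': ·  [P0 ends]
  n4 'ac': c→5
  n5 'acc': c→6
  n6 'accc': b→7
  n7 'acccb': a→8
  n8 'acccba': ·  [P1 ends]
  n9 'b': a→19 c→10
  n10 'bc': c→11
  n11 'bcc': ·  [P2 ends]
  n12 'ab': b→17 c→13
  n13 'abc': c→14
  n14 'abcc': b→15
  n15 'abccb': b→16
  n16 'abccbb': ·  [P3 ends]
  n17 'abb': a→18
  n18 'abba': ·  [P4 ends]
  n19 'ba': ·  [P5 ends]

BFS fail/out derivation:
  fail(1) 'a': from fail(0)=0 chase 'a': 0 ⇒ 0;  out=∅∪out(0)=∅
  fail(9) 'b': from fail(0)=0 chase 'b': 0 ⇒ 0;  out=∅∪out(0)=∅
  fail(2) 'aa': from fail(1)=0 chase 'a': 0 ⇒ 1;  out=∅∪out(1)=∅
  fail(4) 'ac': from fail(1)=0 chase 'c': 0 ⇒ 0;  out=∅∪out(0)=∅
  fail(10) 'bc': from fail(9)=0 chase 'c': 0 ⇒ 0;  out=∅∪out(0)=∅
  fail(12) 'ab': from fail(1)=0 chase 'b': 0 ⇒ 9;  out=∅∪out(9)=∅
  fail(19) 'ba': from fail(9)=0 chase 'a': 0 ⇒ 1;  out={5}∪out(1)={5}
  fail(3) 'aac': from fail(2)=1 chase 'c': 1 ⇒ 4;  out={0}∪out(4)={0}
  fail(5) 'acc': from fail(4)=0 chase 'c': 0 ⇒ 0;  out=∅∪out(0)=∅
  fail(11) 'bcc': from fail(10)=0 chase 'c': 0 ⇒ 0;  out={2}∪out(0)={2}
  fail(13) 'abc': from fail(12)=9 chase 'c': 9 ⇒ 10;  out=∅∪out(10)=∅
  fail(17) 'abb': from fail(12)=9 chase 'b': 9→0 ⇒ 9;  out=∅∪out(9)=∅
  fail(6) 'accc': from fail(5)=0 chase 'c': 0 ⇒ 0;  out=∅∪out(0)=∅
  fail(14) 'abcc': from fail(13)=10 chase 'c': 10 ⇒ 11;  out=∅∪out(11)={2}
  fail(18) 'abba': from fail(17)=9 chase 'a': 9 ⇒ 19;  out={4}∪out(19)={4,5}
  fail(7) 'acccb': from fail(6)=0 chase 'b': 0 ⇒ 9;  out=∅∪out(9)=∅
  fail(15) 'abccb': from fail(14)=11 chase 'b': 11→0 ⇒ 9;  out=∅∪out(9)=∅
  fail(8) 'acccba': from fail(7)=9 chase 'a': 9 ⇒ 19;  out={1}∪out(19)={1,5}
  fail(16) 'abccbb': from fail(15)=9 chase 'b': 9→0 ⇒ 9;  out={3}∪out(9)={3}

Text stream:
[0] read 'b'  n0⇒n9
[1] read 'a'  n9⇒n19  ** P5@[0:1]
[2] read 'a'  n19⇒n2 (fail-walked)
[3] read 'b'  n2⇒n12 (fail-walked)
[4] read 'b'  n12⇒n17
[5] read 'a'  n17⇒n18  ** P4@[2:5],P5@[4:5]
[6] read 'a'  n18⇒n2 (fail-walked)
[7] read 'a'  n2⇒n2 (fail-walked)
[8] read 'c'  n2⇒n3  ** P0@[6:8]
[9] read 'a'  n3⇒n1 (fail-walked)
[10] read 'c'  n1⇒n4
[11] read 'c'  n4⇒n5
[12] read 'c'  n5⇒n6
[13] read 'b'  n6⇒n7
[14] read 'a'  n7⇒n8  ** P1@[9:14],P5@[13:14]
[15] read 'a'  n8⇒n2 (fail-walked)
[16] read 'b'  n2⇒n12 (fail-walked)
[17] read 'b'  n12⇒n17
[18] read 'a'  n17⇒n18  ** P4@[15:18],P5@[17:18]
[19] read 'b'  n18⇒n12 (fail-walked)
[20] read 'b'  n12⇒n17
[21] read 'a'  n17⇒n18  ** P4@[18:21],P5@[20:21]
[22] read 'c'  n18⇒n4 (fail-walked)
[23] read 'b'  n4⇒n9 (fail-walked)
[24] read 'a'  n9⇒n19  ** P5@[23:24]
[25] read 'c'  n19⇒n4 (fail-walked)
[26] read 'b'  n4⇒n9 (fail-walked)
[27] read 'c'  n9⇒n10
[28] read 'c'  n10⇒n11  ** P2@[26:28]
[29] read 'a'  n11⇒n1 (fail-walked)
[30] read 'c'  n1⇒n4
[31] read 'b'  n4⇒n9 (fail-walked)
[32] read 'c'  n9⇒n10
[33] read 'c'  n10⇒n11  ** P2@[31:33]
[34] read 'a'  n11⇒n1 (fail-walked)
[35] read 'b'  n1⇒n12
[36] read 'b'  n12⇒n17
[37] read 'a'  n17⇒n18  ** P4@[34:37],P5@[36:37]
[38] read 'a'  n18⇒n2 (fail-walked)
[39] read 'b'  n2⇒n12 (fail-walked)
[40] read 'c'  n12⇒n13
[41] read 'a'  n13⇒n1 (fail-walked)
[42] read 'b'  n1⇒n12
[43] read 'c'  n12⇒n13
[44] read 'c'  n13⇒n14  ** P2@[42:44]
[45] read 'a'  n14⇒n1 (fail-walked)
[46] read 'a'  n1⇒n2
[47] read 'c'  n2⇒n3  ** P0@[45:47]
[48] read 'b'  n3⇒n9 (fail-walked)
[49] read 'b'  n9⇒n9 (fail-walked)
[50] read 'a'  n9⇒n19  ** P5@[49:50]
[51] read 'b'  n19⇒n12 (fail-walked)
[52] read 'a'  n12⇒n19 (fail-walked)  ** P5@[51:52]
[53] read 'c'  n19⇒n4 (fail-walked)
[54] read 'c'  n4⇒n5
[55] read 'c'  n5⇒n6
[56] read 'b'  n6⇒n7
[57] read 'a'  n7⇒n8  ** P1@[52:57],P5@[56:57]
[58] read 'b'  n8⇒n12 (fail-walked)
[59] read 'c'  n12⇒n13
[60] read 'b'  n13⇒n9 (fail-walked)
[61] read 'a'  n9⇒n19  ** P5@[60:61]
[62] read 'b'  n19⇒n12 (fail-walked)
[63] read 'c'  n12⇒n13
[64] read 'c'  n13⇒n14  ** P2@[62:64]
[65] read 'b'  n14⇒n15
[66] read 'b'  n15⇒n16  ** P3@[61:66]
[67] read 'c'  n16⇒n10 (fail-walked)
[68] read 'b'  n10⇒n9 (fail-walked)
[69] read 'c'  n9⇒n10
[70] read 'c'  n10⇒n11  ** P2@[68:70]
[71] read 'a'  n11⇒n1 (fail-walked)
[72] read 'b'  n1⇒n12
[73] read 'b'  n12⇒n17
[74] read 'c'  n17⇒n10 (fail-walked)

All matches (sorted): [[1,5],[5,4],[5,5],[8,0],[14,1],[14,5],[18,4],[18,5],[21,4],[21,5],[24,5],[28,2],[33,2],[37,4],[37,5],[44,2],[47,0],[50,5],[52,5],[57,1],[57,5],[61,5],[64,2],[66,3],[70,2]]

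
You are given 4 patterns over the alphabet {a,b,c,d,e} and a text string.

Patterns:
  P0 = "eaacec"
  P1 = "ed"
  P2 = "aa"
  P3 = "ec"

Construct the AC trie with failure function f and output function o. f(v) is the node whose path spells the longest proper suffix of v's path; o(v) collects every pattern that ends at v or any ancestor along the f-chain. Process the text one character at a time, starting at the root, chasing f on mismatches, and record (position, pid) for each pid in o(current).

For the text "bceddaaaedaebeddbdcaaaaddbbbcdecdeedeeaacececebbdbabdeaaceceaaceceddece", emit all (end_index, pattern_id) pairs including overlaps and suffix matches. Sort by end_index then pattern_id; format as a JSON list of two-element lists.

Build automaton:
Trie nodes:
  n0 'ε': a→8 e→1
  n1 'e': a→2 c→10 d→7
  n2 'ea': a→3
  n3 'eaa': c→4
  n4 'eaac': e→5
  n5 'eaace': c→6
  n6 'eaacec': ·  ←P0
  n7 'ed': ·  ←P1
  n8 'a': a→9
  n9 'aa': ·  ←P2
  n10 'ec': ·  ←P3

Failure links (BFS by depth):
  n1('e'): parent n0 fail=0; on 'e' 0 → fail=0;  out ∅∪∅=∅
  n8('a'): parent n0 fail=0; on 'a' 0 → fail=0;  out ∅∪∅=∅
  n2('ea'): parent n1 fail=0; on 'a' 0 → fail=8;  out ∅∪∅=∅
  n7('ed'): parent n1 fail=0; on 'd' 0 → fail=0;  out {1}∪∅={1}
  n9('aa'): parent n8 fail=0; on 'a' 0 → fail=8;  out {2}∪∅={2}
  n10('ec'): parent n1 fail=0; on 'c' 0 → fail=0;  out {3}∪∅={3}
  n3('eaa'): parent n2 fail=8; on 'a' 8 → fail=9;  out ∅∪{2}={2}
  n4('eaac'): parent n3 fail=9; on 'c' 9→8→0 → fail=0;  out ∅∪∅=∅
  n5('eaace'): parent n4 fail=0; on 'e' 0 → fail=1;  out ∅∪∅=∅
  n6('eaacec'): parent n5 fail=1; on 'c' 1 → fail=10;  out {0}∪{3}={0,3}

Run:
[0] read 'b'  n0⇒n0
[1] read 'c'  n0⇒n0
[2] read 'e'  n0⇒n1
[3] read 'd'  n1⇒n7  ** P1@[2:3]
[4] read 'd'  n7⇒n0 ·f
[5] read 'a'  n0⇒n8
[6] read 'a'  n8⇒n9  ** P2@[5:6]
[7] read 'a'  n9⇒n9 ·f  ** P2@[6:7]
[8] read 'e'  n9⇒n1 ·f
[9] read 'd'  n1⇒n7  ** P1@[8:9]
[10] read 'a'  n7⇒n8 ·f
[11] read 'e'  n8⇒n1 ·f
[12] read 'b'  n1⇒n0 ·f
[13] read 'e'  n0⇒n1
[14] read 'd'  n1⇒n7  ** P1@[13:14]
[15] read 'd'  n7⇒n0 ·f
[16] read 'b'  n0⇒n0
[17] read 'd'  n0⇒n0
[18] read 'c'  n0⇒n0
[19] read 'a'  n0⇒n8
[20] read 'a'  n8⇒n9  ** P2@[19:20]
[21] read 'a'  n9⇒n9 ·f  ** P2@[20:21]
[22] read 'a'  n9⇒n9 ·f  ** P2@[21:22]
[23] read 'd'  n9⇒n0 ·f
[24] read 'd'  n0⇒n0
[25] read 'b'  n0⇒n0
[26] read 'b'  n0⇒n0
[27] read 'b'  n0⇒n0
[28] read 'c'  n0⇒n0
[29] read 'd'  n0⇒n0
[30] read 'e'  n0⇒n1
[31] read 'c'  n1⇒n10  ** P3@[30:31]
[32] read 'd'  n10⇒n0 ·f
[33] read 'e'  n0⇒n1
[34] read 'e'  n1⇒n1 ·f
[35] read 'd'  n1⇒n7  ** P1@[34:35]
[36] read 'e'  n7⇒n1 ·f
[37] read 'e'  n1⇒n1 ·f
[38] read 'a'  n1⇒n2
[39] read 'a'  n2⇒n3  ** P2@[38:39]
[40] read 'c'  n3⇒n4
[41] read 'e'  n4⇒n5
[42] read 'c'  n5⇒n6  ** P0@[37:42],P3@[41:42]
[43] read 'e'  n6⇒n1 ·f
[44] read 'c'  n1⇒n10  ** P3@[43:44]
[45] read 'e'  n10⇒n1 ·f
[46] read 'b'  n1⇒n0 ·f
[47] read 'b'  n0⇒n0
[48] read 'd'  n0⇒n0
[49] read 'b'  n0⇒n0
[50] read 'a'  n0⇒n8
[51] read 'b'  n8⇒n0 ·f
[52] read 'd'  n0⇒n0
[53] read 'e'  n0⇒n1
[54] read 'a'  n1⇒n2
[55] read 'a'  n2⇒n3  ** P2@[54:55]
[56] read 'c'  n3⇒n4
[57] read 'e'  n4⇒n5
[58] read 'c'  n5⇒n6  ** P0@[53:58],P3@[57:58]
[59] read 'e'  n6⇒n1 ·f
[60] read 'a'  n1⇒n2
[61] read 'a'  n2⇒n3  ** P2@[60:61]
[62] read 'c'  n3⇒n4
[63] read 'e'  n4⇒n5
[64] read 'c'  n5⇒n6  ** P0@[59:64],P3@[63:64]
[65] read 'e'  n6⇒n1 ·f
[66] read 'd'  n1⇒n7  ** P1@[65:66]
[67] read 'd'  n7⇒n0 ·f
[68] read 'e'  n0⇒n1
[69] read 'c'  n1⇒n10  ** P3@[68:69]
[70] read 'e'  n10⇒n1 ·f

Matches: [[3,1],[6,2],[7,2],[9,1],[14,1],[20,2],[21,2],[22,2],[31,3],[35,1],[39,2],[42,0],[42,3],[44,3],[55,2],[58,0],[58,3],[61,2],[64,0],[64,3],[66,1],[69,3]]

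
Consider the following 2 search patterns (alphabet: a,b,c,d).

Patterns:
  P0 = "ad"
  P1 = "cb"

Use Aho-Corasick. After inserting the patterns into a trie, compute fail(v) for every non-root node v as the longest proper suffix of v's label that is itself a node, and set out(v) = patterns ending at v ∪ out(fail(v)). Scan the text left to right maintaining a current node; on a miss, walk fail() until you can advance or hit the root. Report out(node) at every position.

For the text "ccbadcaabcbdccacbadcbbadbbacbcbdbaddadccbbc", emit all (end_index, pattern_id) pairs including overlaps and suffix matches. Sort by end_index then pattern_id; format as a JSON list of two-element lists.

Build:
Trie (insert patterns):
  n0 'ε': a→1 c→3
  n1 'a': d→2
  n2 'ad': ·  [P0 ends]
  n3 'c': b→4
  n4 'cb': ·  [P1 ends]

Failure links (BFS by depth):
  n1('a'): parent n0 fail=0; on 'a' 0 → fail=0;  out ∅∪∅=∅
  n3('c'): parent n0 fail=0; on 'c' 0 → fail=0;  out ∅∪∅=∅
  n2('ad'): parent n1 fail=0; on 'd' 0 → fail=0;  out {0}∪∅={0}
  n4('cb'): parent n3 fail=0; on 'b' 0 → fail=0;  out {1}∪∅={1}

Run:
[0] read 'c'  n0⇒n3
[1] read 'c'  n3⇒n3 (via fail)
[2] read 'b'  n3⇒n4  emit P1@[1:2]
[3] read 'a'  n4⇒n1 (via fail)
[4] read 'd'  n1⇒n2  emit P0@[3:4]
[5] read 'c'  n2⇒n3 (via fail)
[6] read 'a'  n3⇒n1 (via fail)
[7] read 'a'  n1⇒n1 (via fail)
[8] read 'b'  n1⇒n0 (via fail)
[9] read 'c'  n0⇒n3
[10] read 'b'  n3⇒n4  emit P1@[9:10]
[11] read 'd'  n4⇒n0 (via fail)
[12] read 'c'  n0⇒n3
[13] read 'c'  n3⇒n3 (via fail)
[14] read 'a'  n3⇒n1 (via fail)
[15] read 'c'  n1⇒n3 (via fail)
[16] read 'b'  n3⇒n4  emit P1@[15:16]
[17] read 'a'  n4⇒n1 (via fail)
[18] read 'd'  n1⇒n2  emit P0@[17:18]
[19] read 'c'  n2⇒n3 (via fail)
[20] read 'b'  n3⇒n4  emit P1@[19:20]
[21] read 'b'  n4⇒n0 (via fail)
[22] read 'a'  n0⇒n1
[23] read 'd'  n1⇒n2  emit P0@[22:23]
[24] read 'b'  n2⇒n0 (via fail)
[25] read 'b'  n0⇒n0
[26] read 'a'  n0⇒n1
[27] read 'c'  n1⇒n3 (via fail)
[28] read 'b'  n3⇒n4  emit P1@[27:28]
[29] read 'c'  n4⇒n3 (via fail)
[30] read 'b'  n3⇒n4  emit P1@[29:30]
[31] read 'd'  n4⇒n0 (via fail)
[32] read 'b'  n0⇒n0
[33] read 'a'  n0⇒n1
[34] read 'd'  n1⇒n2  emit P0@[33:34]
[35] read 'd'  n2⇒n0 (via fail)
[36] read 'a'  n0⇒n1
[37] read 'd'  n1⇒n2  emit P0@[36:37]
[38] read 'c'  n2⇒n3 (via fail)
[39] read 'c'  n3⇒n3 (via fail)
[40] read 'b'  n3⇒n4  emit P1@[39:40]
[41] read 'b'  n4⇒n0 (via fail)
[42] read 'c'  n0⇒n3

All matches (sorted): [[2,1],[4,0],[10,1],[16,1],[18,0],[20,1],[23,0],[28,1],[30,1],[34,0],[37,0],[40,1]]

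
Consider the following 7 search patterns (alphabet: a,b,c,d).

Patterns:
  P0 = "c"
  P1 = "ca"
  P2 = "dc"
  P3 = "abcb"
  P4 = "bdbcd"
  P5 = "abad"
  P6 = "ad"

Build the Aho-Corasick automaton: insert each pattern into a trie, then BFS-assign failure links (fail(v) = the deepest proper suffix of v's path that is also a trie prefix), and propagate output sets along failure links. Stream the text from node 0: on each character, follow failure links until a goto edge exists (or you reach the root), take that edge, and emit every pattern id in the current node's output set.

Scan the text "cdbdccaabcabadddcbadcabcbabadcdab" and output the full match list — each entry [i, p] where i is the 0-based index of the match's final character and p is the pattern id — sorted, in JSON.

Build automaton:
Trie (insert patterns):
  n0 'ε': a→5 b→9 c→1 d→3
  n1 'c': a→2  ←P0
  n2 'ca': ·  ←P1
  n3 'd': c→4
  n4 'dc': ·  ←P2
  n5 'a': b→6 d→16
  n6 'ab': a→14 c→7
  n7 'abc': b→8
  n8 'abcb': ·  ←P3
  n9 'b': d→10
  n10 'bd': b→11
  n11 'bdb': c→12
  n12 'bdbc': d→13
  n13 'bdbcd': ·  ←P4
  n14 'aba': d→15
  n15 'abad': ·  ←P5
  n16 'ad': ·  ←P6

Failure links (BFS by depth):
  fail(1) 'c': from fail(0)=0 chase 'c': 0 ⇒ 0;  out={0}∪out(0)={0}
  fail(3) 'd': from fail(0)=0 chase 'd': 0 ⇒ 0;  out=∅∪out(0)=∅
  fail(5) 'a': from fail(0)=0 chase 'a': 0 ⇒ 0;  out=∅∪out(0)=∅
  fail(9) 'b': from fail(0)=0 chase 'b': 0 ⇒ 0;  out=∅∪out(0)=∅
  fail(2) 'ca': from fail(1)=0 chase 'a': 0 ⇒ 5;  out={1}∪out(5)={1}
  fail(4) 'dc': from fail(3)=0 chase 'c': 0 ⇒ 1;  out={2}∪out(1)={0,2}
  fail(6) 'ab': from fail(5)=0 chase 'b': 0 ⇒ 9;  out=∅∪out(9)=∅
  fail(10) 'bd': from fail(9)=0 chase 'd': 0 ⇒ 3;  out=∅∪out(3)=∅
  fail(16) 'ad': from fail(5)=0 chase 'd': 0 ⇒ 3;  out={6}∪out(3)={6}
  fail(7) 'abc': from fail(6)=9 chase 'c': 9→0 ⇒ 1;  out=∅∪out(1)={0}
  fail(11) 'bdb': from fail(10)=3 chase 'b': 3→0 ⇒ 9;  out=∅∪out(9)=∅
  fail(14) 'aba': from fail(6)=9 chase 'a': 9→0 ⇒ 5;  out=∅∪out(5)=∅
  fail(8) 'abcb': from fail(7)=1 chase 'b': 1→0 ⇒ 9;  out={3}∪out(9)={3}
  fail(12) 'bdbc': from fail(11)=9 chase 'c': 9→0 ⇒ 1;  out=∅∪out(1)={0}
  fail(15) 'abad': from fail(14)=5 chase 'd': 5 ⇒ 16;  out={5}∪out(16)={5,6}
  fail(13) 'bdbcd': from fail(12)=1 chase 'd': 1→0 ⇒ 3;  out={4}∪out(3)={4}

Run:
pos 0 'c': at 1  ** P0@[0:0]
pos 1 'd': at 3 (fail-walked)
pos 2 'b': at 9 (fail-walked)
pos 3 'd': at 10
pos 4 'c': at 4 (fail-walked)  ** P0@[4:4],P2@[3:4]
pos 5 'c': at 1 (fail-walked)  ** P0@[5:5]
pos 6 'a': at 2  ** P1@[5:6]
pos 7 'a': at 5 (fail-walked)
pos 8 'b': at 6
pos 9 'c': at 7  ** P0@[9:9]
pos 10 'a': at 2 (fail-walked)  ** P1@[9:10]
pos 11 'b': at 6 (fail-walked)
pos 12 'a': at 14
pos 13 'd': at 15  ** P5@[10:13],P6@[12:13]
pos 14 'd': at 3 (fail-walked)
pos 15 'd': at 3 (fail-walked)
pos 16 'c': at 4  ** P0@[16:16],P2@[15:16]
pos 17 'b': at 9 (fail-walked)
pos 18 'a': at 5 (fail-walked)
pos 19 'd': at 16  ** P6@[18:19]
pos 20 'c': at 4 (fail-walked)  ** P0@[20:20],P2@[19:20]
pos 21 'a': at 2 (fail-walked)  ** P1@[20:21]
pos 22 'b': at 6 (fail-walked)
pos 23 'c': at 7  ** P0@[23:23]
pos 24 'b': at 8  ** P3@[21:24]
pos 25 'a': at 5 (fail-walked)
pos 26 'b': at 6
pos 27 'a': at 14
pos 28 'd': at 15  ** P5@[25:28],P6@[27:28]
pos 29 'c': at 4 (fail-walked)  ** P0@[29:29],P2@[28:29]
pos 30 'd': at 3 (fail-walked)
pos 31 'a': at 5 (fail-walked)
pos 32 'b': at 6

Matches: [[0,0],[4,0],[4,2],[5,0],[6,1],[9,0],[10,1],[13,5],[13,6],[16,0],[16,2],[19,6],[20,0],[20,2],[21,1],[23,0],[24,3],[28,5],[28,6],[29,0],[29,2]]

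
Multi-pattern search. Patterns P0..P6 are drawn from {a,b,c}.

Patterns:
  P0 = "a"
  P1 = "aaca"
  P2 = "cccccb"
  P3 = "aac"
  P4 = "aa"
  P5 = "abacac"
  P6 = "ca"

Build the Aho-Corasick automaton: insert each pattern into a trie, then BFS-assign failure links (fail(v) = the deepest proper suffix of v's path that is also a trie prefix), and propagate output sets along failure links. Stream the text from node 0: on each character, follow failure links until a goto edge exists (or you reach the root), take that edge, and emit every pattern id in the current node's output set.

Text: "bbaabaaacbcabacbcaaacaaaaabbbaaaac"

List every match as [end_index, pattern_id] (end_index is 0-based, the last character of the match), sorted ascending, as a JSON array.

Build automaton:
Trie (insert patterns):
  n0 'ε': a→1 c→5
  n1 'a': a→2 b→11  [P0 ends]
  n2 'aa': c→3  [P4 ends]
  n3 'aac': a→4  [P3 ends]
  n4 'aaca': ·  [P1 ends]
  n5 'c': a→16 c→6
  n6 'cc': c→7
  n7 'ccc': c→8
  n8 'cccc': c→9
  n9 'ccccc': b→10
  n10 'cccccb': ·  [P2 ends]
  n11 'ab': a→12
  n12 'aba': c→13
  n13 'abac': a→14
  n14 'abaca': c→15
  n15 'abacac': ·  [P5 ends]
  n16 'ca': ·  [P6 ends]

Failure links (BFS by depth):
  fail(1) 'a': from fail(0)=0 chase 'a': 0 ⇒ 0;  out={0}∪out(0)={0}
  fail(5) 'c': from fail(0)=0 chase 'c': 0 ⇒ 0;  out=∅∪out(0)=∅
  fail(2) 'aa': from fail(1)=0 chase 'a': 0 ⇒ 1;  out={4}∪out(1)={0,4}
  fail(6) 'cc': from fail(5)=0 chase 'c': 0 ⇒ 5;  out=∅∪out(5)=∅
  fail(11) 'ab': from fail(1)=0 chase 'b': 0 ⇒ 0;  out=∅∪out(0)=∅
  fail(16) 'ca': from fail(5)=0 chase 'a': 0 ⇒ 1;  out={6}∪out(1)={0,6}
  fail(3) 'aac': from fail(2)=1 chase 'c': 1→0 ⇒ 5;  out={3}∪out(5)={3}
  fail(7) 'ccc': from fail(6)=5 chase 'c': 5 ⇒ 6;  out=∅∪out(6)=∅
  fail(12) 'aba': from fail(11)=0 chase 'a': 0 ⇒ 1;  out=∅∪out(1)={0}
  fail(4) 'aaca': from fail(3)=5 chase 'a': 5 ⇒ 16;  out={1}∪out(16)={0,1,6}
  fail(8) 'cccc': from fail(7)=6 chase 'c': 6 ⇒ 7;  out=∅∪out(7)=∅
  fail(13) 'abac': from fail(12)=1 chase 'c': 1→0 ⇒ 5;  out=∅∪out(5)=∅
  fail(9) 'ccccc': from fail(8)=7 chase 'c': 7 ⇒ 8;  out=∅∪out(8)=∅
  fail(14) 'abaca': from fail(13)=5 chase 'a': 5 ⇒ 16;  out=∅∪out(16)={0,6}
  fail(10) 'cccccb': from fail(9)=8 chase 'b': 8→7→6→5→0 ⇒ 0;  out={2}∪out(0)={2}
  fail(15) 'abacac': from fail(14)=16 chase 'c': 16→1→0 ⇒ 5;  out={5}∪out(5)={5}

Text stream:
pos 0 'b': at 0
pos 1 'b': at 0
pos 2 'a': at 1  emit P0@[2:2]
pos 3 'a': at 2  emit P0@[3:3],P4@[2:3]
pos 4 'b': at 11 ·f
pos 5 'a': at 12  emit P0@[5:5]
pos 6 'a': at 2 ·f  emit P0@[6:6],P4@[5:6]
pos 7 'a': at 2 ·f  emit P0@[7:7],P4@[6:7]
pos 8 'c': at 3  emit P3@[6:8]
pos 9 'b': at 0 ·f
pos 10 'c': at 5
pos 11 'a': at 16  emit P0@[11:11],P6@[10:11]
pos 12 'b': at 11 ·f
pos 13 'a': at 12  emit P0@[13:13]
pos 14 'c': at 13
pos 15 'b': at 0 ·f
pos 16 'c': at 5
pos 17 'a': at 16  emit P0@[17:17],P6@[16:17]
pos 18 'a': at 2 ·f  emit P0@[18:18],P4@[17:18]
pos 19 'a': at 2 ·f  emit P0@[19:19],P4@[18:19]
pos 20 'c': at 3  emit P3@[18:20]
pos 21 'a': at 4  emit P0@[21:21],P1@[18:21],P6@[20:21]
pos 22 'a': at 2 ·f  emit P0@[22:22],P4@[21:22]
pos 23 'a': at 2 ·f  emit P0@[23:23],P4@[22:23]
pos 24 'a': at 2 ·f  emit P0@[24:24],P4@[23:24]
pos 25 'a': at 2 ·f  emit P0@[25:25],P4@[24:25]
pos 26 'b': at 11 ·f
pos 27 'b': at 0 ·f
pos 28 'b': at 0
pos 29 'a': at 1  emit P0@[29:29]
pos 30 'a': at 2  emit P0@[30:30],P4@[29:30]
pos 31 'a': at 2 ·f  emit P0@[31:31],P4@[30:31]
pos 32 'a': at 2 ·f  emit P0@[32:32],P4@[31:32]
pos 33 'c': at 3  emit P3@[31:33]

Matches: [[2,0],[3,0],[3,4],[5,0],[6,0],[6,4],[7,0],[7,4],[8,3],[11,0],[11,6],[13,0],[17,0],[17,6],[18,0],[18,4],[19,0],[19,4],[20,3],[21,0],[21,1],[21,6],[22,0],[22,4],[23,0],[23,4],[24,0],[24,4],[25,0],[25,4],[29,0],[30,0],[30,4],[31,0],[31,4],[32,0],[32,4],[33,3]]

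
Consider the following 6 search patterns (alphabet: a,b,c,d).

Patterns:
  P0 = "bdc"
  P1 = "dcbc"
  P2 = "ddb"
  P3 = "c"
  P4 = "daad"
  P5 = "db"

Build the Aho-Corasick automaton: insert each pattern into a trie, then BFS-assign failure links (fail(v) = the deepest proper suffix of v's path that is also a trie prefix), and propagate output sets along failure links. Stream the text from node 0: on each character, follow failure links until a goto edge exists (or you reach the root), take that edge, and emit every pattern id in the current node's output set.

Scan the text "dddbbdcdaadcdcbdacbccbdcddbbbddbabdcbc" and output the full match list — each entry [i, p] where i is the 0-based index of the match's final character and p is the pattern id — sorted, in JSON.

Build:
Trie nodes:
  0='ε' goto b→1 c→10 d→4
  1='b' goto d→2
  2='bd' goto c→3
  3='bdc' goto ·  ←P0
  4='d' goto a→11 b→14 c→5 d→8
  5='dc' goto b→6
  6='dcb' goto c→7
  7='dcbc' goto ·  ←P1
  8='dd' goto b→9
  9='ddb' goto ·  ←P2
  10='c' goto ·  ←P3
  11='da' goto a→12
  12='daa' goto d→13
  13='daad' goto ·  ←P4
  14='db' goto ·  ←P5

BFS fail/out derivation:
  fail(1) 'b': from fail(0)=0 chase 'b': 0 ⇒ 0;  out=∅∪out(0)=∅
  fail(4) 'd': from fail(0)=0 chase 'd': 0 ⇒ 0;  out=∅∪out(0)=∅
  fail(10) 'c': from fail(0)=0 chase 'c': 0 ⇒ 0;  out={3}∪out(0)={3}
  fail(2) 'bd': from fail(1)=0 chase 'd': 0 ⇒ 4;  out=∅∪out(4)=∅
  fail(5) 'dc': from fail(4)=0 chase 'c': 0 ⇒ 10;  out=∅∪out(10)={3}
  fail(8) 'dd': from fail(4)=0 chase 'd': 0 ⇒ 4;  out=∅∪out(4)=∅
  fail(11) 'da': from fail(4)=0 chase 'a': 0 ⇒ 0;  out=∅∪out(0)=∅
  fail(14) 'db': from fail(4)=0 chase 'b': 0 ⇒ 1;  out={5}∪out(1)={5}
  fail(3) 'bdc': from fail(2)=4 chase 'c': 4 ⇒ 5;  out={0}∪out(5)={0,3}
  fail(6) 'dcb': from fail(5)=10 chase 'b': 10→0 ⇒ 1;  out=∅∪out(1)=∅
  fail(9) 'ddb': from fail(8)=4 chase 'b': 4 ⇒ 14;  out={2}∪out(14)={2,5}
  fail(12) 'daa': from fail(11)=0 chase 'a': 0 ⇒ 0;  out=∅∪out(0)=∅
  fail(7) 'dcbc': from fail(6)=1 chase 'c': 1→0 ⇒ 10;  out={1}∪out(10)={1,3}
  fail(13) 'daad': from fail(12)=0 chase 'd': 0 ⇒ 4;  out={4}∪out(4)={4}

Run:
i=0 'd': node 0→4
i=1 'd': node 4→8
i=2 'd': node 8→8 (fail-walked)
i=3 'b': node 8→9  ** P2@[1:3],P5@[2:3]
i=4 'b': node 9→1 (fail-walked)
i=5 'd': node 1→2
i=6 'c': node 2→3  ** P0@[4:6],P3@[6:6]
i=7 'd': node 3→4 (fail-walked)
i=8 'a': node 4→11
i=9 'a': node 11→12
i=10 'd': node 12→13  ** P4@[7:10]
i=11 'c': node 13→5 (fail-walked)  ** P3@[11:11]
i=12 'd': node 5→4 (fail-walked)
i=13 'c': node 4→5  ** P3@[13:13]
i=14 'b': node 5→6
i=15 'd': node 6→2 (fail-walked)
i=16 'a': node 2→11 (fail-walked)
i=17 'c': node 11→10 (fail-walked)  ** P3@[17:17]
i=18 'b': node 10→1 (fail-walked)
i=19 'c': node 1→10 (fail-walked)  ** P3@[19:19]
i=20 'c': node 10→10 (fail-walked)  ** P3@[20:20]
i=21 'b': node 10→1 (fail-walked)
i=22 'd': node 1→2
i=23 'c': node 2→3  ** P0@[21:23],P3@[23:23]
i=24 'd': node 3→4 (fail-walked)
i=25 'd': node 4→8
i=26 'b': node 8→9  ** P2@[24:26],P5@[25:26]
i=27 'b': node 9→1 (fail-walked)
i=28 'b': node 1→1 (fail-walked)
i=29 'd': node 1→2
i=30 'd': node 2→8 (fail-walked)
i=31 'b': node 8→9  ** P2@[29:31],P5@[30:31]
i=32 'a': node 9→0 (fail-walked)
i=33 'b': node 0→1
i=34 'd': node 1→2
i=35 'c': node 2→3  ** P0@[33:35],P3@[35:35]
i=36 'b': node 3→6 (fail-walked)
i=37 'c': node 6→7  ** P1@[34:37],P3@[37:37]

Matches: [[3,2],[3,5],[6,0],[6,3],[10,4],[11,3],[13,3],[17,3],[19,3],[20,3],[23,0],[23,3],[26,2],[26,5],[31,2],[31,5],[35,0],[35,3],[37,1],[37,3]]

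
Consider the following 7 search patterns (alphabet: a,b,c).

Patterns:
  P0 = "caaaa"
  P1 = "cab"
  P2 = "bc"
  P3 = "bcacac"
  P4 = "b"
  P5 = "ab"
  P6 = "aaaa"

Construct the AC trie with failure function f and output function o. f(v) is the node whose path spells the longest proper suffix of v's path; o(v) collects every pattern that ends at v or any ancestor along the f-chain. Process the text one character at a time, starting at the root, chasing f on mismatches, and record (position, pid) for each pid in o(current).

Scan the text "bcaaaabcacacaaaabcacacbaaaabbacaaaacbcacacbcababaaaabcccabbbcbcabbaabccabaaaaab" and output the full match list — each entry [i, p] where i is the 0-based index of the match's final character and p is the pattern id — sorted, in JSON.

Construct AC machine:
Trie nodes:
  0='ε' goto a→13 b→7 c→1
  1='c' goto a→2
  2='ca' goto a→3 b→6
  3='caa' goto a→4
  4='caaa' goto a→5
  5='caaaa' goto ·  [P0 ends]
  6='cab' goto ·  [P1 ends]
  7='b' goto c→8  [P4 ends]
  8='bc' goto a→9  [P2 ends]
  9='bca' goto c→10
  10='bcac' goto a→11
  11='bcaca' goto c→12
  12='bcacac' goto ·  [P3 ends]
  13='a' goto a→15 b→14
  14='ab' goto ·  [P5 ends]
  15='aa' goto a→16
  16='aaa' goto a→17
  17='aaaa' goto ·  [P6 ends]

Failure links (BFS by depth):
  n1('c'): parent n0 fail=0; on 'c' 0 → fail=0;  out ∅∪∅=∅
  n7('b'): parent n0 fail=0; on 'b' 0 → fail=0;  out {4}∪∅={4}
  n13('a'): parent n0 fail=0; on 'a' 0 → fail=0;  out ∅∪∅=∅
  n2('ca'): parent n1 fail=0; on 'a' 0 → fail=13;  out ∅∪∅=∅
  n8('bc'): parent n7 fail=0; on 'c' 0 → fail=1;  out {2}∪∅={2}
  n14('ab'): parent n13 fail=0; on 'b' 0 → fail=7;  out {5}∪{4}={4,5}
  n15('aa'): parent n13 fail=0; on 'a' 0 → fail=13;  out ∅∪∅=∅
  n3('caa'): parent n2 fail=13; on 'a' 13 → fail=15;  out ∅∪∅=∅
  n6('cab'): parent n2 fail=13; on 'b' 13 → fail=14;  out {1}∪{4,5}={1,4,5}
  n9('bca'): parent n8 fail=1; on 'a' 1 → fail=2;  out ∅∪∅=∅
  n16('aaa'): parent n15 fail=13; on 'a' 13 → fail=15;  out ∅∪∅=∅
  n4('caaa'): parent n3 fail=15; on 'a' 15 → fail=16;  out ∅∪∅=∅
  n10('bcac'): parent n9 fail=2; on 'c' 2→13→0 → fail=1;  out ∅∪∅=∅
  n17('aaaa'): parent n16 fail=15; on 'a' 15 → fail=16;  out {6}∪∅={6}
  n5('caaaa'): parent n4 fail=16; on 'a' 16 → fail=17;  out {0}∪{6}={0,6}
  n11('bcaca'): parent n10 fail=1; on 'a' 1 → fail=2;  out ∅∪∅=∅
  n12('bcacac'): parent n11 fail=2; on 'c' 2→13→0 → fail=1;  out {3}∪∅={3}

Scan:
i=0 'b': node 0→7  → match P4@[0:0]
i=1 'c': node 7→8  → match P2@[0:1]
i=2 'a': node 8→9
i=3 'a': node 9→3 (fail-walked)
i=4 'a': node 3→4
i=5 'a': node 4→5  → match P0@[1:5],P6@[2:5]
i=6 'b': node 5→14 (fail-walked)  → match P4@[6:6],P5@[5:6]
i=7 'c': node 14→8 (fail-walked)  → match P2@[6:7]
i=8 'a': node 8→9
i=9 'c': node 9→10
i=10 'a': node 10→11
i=11 'c': node 11→12  → match P3@[6:11]
i=12 'a': node 12→2 (fail-walked)
i=13 'a': node 2→3
i=14 'a': node 3→4
i=15 'a': node 4→5  → match P0@[11:15],P6@[12:15]
i=16 'b': node 5→14 (fail-walked)  → match P4@[16:16],P5@[15:16]
i=17 'c': node 14→8 (fail-walked)  → match P2@[16:17]
i=18 'a': node 8→9
i=19 'c': node 9→10
i=20 'a': node 10→11
i=21 'c': node 11→12  → match P3@[16:21]
i=22 'b': node 12→7 (fail-walked)  → match P4@[22:22]
i=23 'a': node 7→13 (fail-walked)
i=24 'a': node 13→15
i=25 'a': node 15→16
i=26 'a': node 16→17  → match P6@[23:26]
i=27 'b': node 17→14 (fail-walked)  → match P4@[27:27],P5@[26:27]
i=28 'b': node 14→7 (fail-walked)  → match P4@[28:28]
i=29 'a': node 7→13 (fail-walked)
i=30 'c': node 13→1 (fail-walked)
i=31 'a': node 1→2
i=32 'a': node 2→3
i=33 'a': node 3→4
i=34 'a': node 4→5  → match P0@[30:34],P6@[31:34]
i=35 'c': node 5→1 (fail-walked)
i=36 'b': node 1→7 (fail-walked)  → match P4@[36:36]
i=37 'c': node 7→8  → match P2@[36:37]
i=38 'a': node 8→9
i=39 'c': node 9→10
i=40 'a': node 10→11
i=41 'c': node 11→12  → match P3@[36:41]
i=42 'b': node 12→7 (fail-walked)  → match P4@[42:42]
i=43 'c': node 7→8  → match P2@[42:43]
i=44 'a': node 8→9
i=45 'b': node 9→6 (fail-walked)  → match P1@[43:45],P4@[45:45],P5@[44:45]
i=46 'a': node 6→13 (fail-walked)
i=47 'b': node 13→14  → match P4@[47:47],P5@[46:47]
i=48 'a': node 14→13 (fail-walked)
i=49 'a': node 13→15
i=50 'a': node 15→16
i=51 'a': node 16→17  → match P6@[48:51]
i=52 'b': node 17→14 (fail-walked)  → match P4@[52:52],P5@[51:52]
i=53 'c': node 14→8 (fail-walked)  → match P2@[52:53]
i=54 'c': node 8→1 (fail-walked)
i=55 'c': node 1→1 (fail-walked)
i=56 'a': node 1→2
i=57 'b': node 2→6  → match P1@[55:57],P4@[57:57],P5@[56:57]
i=58 'b': node 6→7 (fail-walked)  → match P4@[58:58]
i=59 'b': node 7→7 (fail-walked)  → match P4@[59:59]
i=60 'c': node 7→8  → match P2@[59:60]
i=61 'b': node 8→7 (fail-walked)  → match P4@[61:61]
i=62 'c': node 7→8  → match P2@[61:62]
i=63 'a': node 8→9
i=64 'b': node 9→6 (fail-walked)  → match P1@[62:64],P4@[64:64],P5@[63:64]
i=65 'b': node 6→7 (fail-walked)  → match P4@[65:65]
i=66 'a': node 7→13 (fail-walked)
i=67 'a': node 13→15
i=68 'b': node 15→14 (fail-walked)  → match P4@[68:68],P5@[67:68]
i=69 'c': node 14→8 (fail-walked)  → match P2@[68:69]
i=70 'c': node 8→1 (fail-walked)
i=71 'a': node 1→2
i=72 'b': node 2→6  → match P1@[70:72],P4@[72:72],P5@[71:72]
i=73 'a': node 6→13 (fail-walked)
i=74 'a': node 13→15
i=75 'a': node 15→16
i=76 'a': node 16→17  → match P6@[73:76]
i=77 'a': node 17→17 (fail-walked)  → match P6@[74:77]
i=78 'b': node 17→14 (fail-walked)  → match P4@[78:78],P5@[77:78]

Matches: [[0,4],[1,2],[5,0],[5,6],[6,4],[6,5],[7,2],[11,3],[15,0],[15,6],[16,4],[16,5],[17,2],[21,3],[22,4],[26,6],[27,4],[27,5],[28,4],[34,0],[34,6],[36,4],[37,2],[41,3],[42,4],[43,2],[45,1],[45,4],[45,5],[47,4],[47,5],[51,6],[52,4],[52,5],[53,2],[57,1],[57,4],[57,5],[58,4],[59,4],[60,2],[61,4],[62,2],[64,1],[64,4],[64,5],[65,4],[68,4],[68,5],[69,2],[72,1],[72,4],[72,5],[76,6],[77,6],[78,4],[78,5]]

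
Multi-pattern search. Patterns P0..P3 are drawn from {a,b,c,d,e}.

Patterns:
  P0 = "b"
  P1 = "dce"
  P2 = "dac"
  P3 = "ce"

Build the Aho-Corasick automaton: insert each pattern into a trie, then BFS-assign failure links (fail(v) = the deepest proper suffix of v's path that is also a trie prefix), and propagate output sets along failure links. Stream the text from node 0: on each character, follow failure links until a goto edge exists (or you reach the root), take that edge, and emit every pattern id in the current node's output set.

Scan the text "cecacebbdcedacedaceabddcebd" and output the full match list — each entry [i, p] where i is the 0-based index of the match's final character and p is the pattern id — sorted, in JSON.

Build:
Trie nodes:
  0='ε' goto b→1 c→7 d→2
  1='b' goto ·  ←P0
  2='d' goto a→5 c→3
  3='dc' goto e→4
  4='dce' goto ·  ←P1
  5='da' goto c→6
  6='dac' goto ·  ←P2
  7='c' goto e→8
  8='ce' goto ·  ←P3

BFS fail/out derivation:
  n1('b'): parent n0 fail=0; on 'b' 0 → fail=0;  out {0}∪∅={0}
  n2('d'): parent n0 fail=0; on 'd' 0 → fail=0;  out ∅∪∅=∅
  n7('c'): parent n0 fail=0; on 'c' 0 → fail=0;  out ∅∪∅=∅
  n3('dc'): parent n2 fail=0; on 'c' 0 → fail=7;  out ∅∪∅=∅
  n5('da'): parent n2 fail=0; on 'a' 0 → fail=0;  out ∅∪∅=∅
  n8('ce'): parent n7 fail=0; on 'e' 0 → fail=0;  out {3}∪∅={3}
  n4('dce'): parent n3 fail=7; on 'e' 7 → fail=8;  out {1}∪{3}={1,3}
  n6('dac'): parent n5 fail=0; on 'c' 0 → fail=7;  out {2}∪∅={2}

Run:
pos 0 'c': at 7
pos 1 'e': at 8  → match P3@[0:1]
pos 2 'c': at 7 ·f
pos 3 'a': at 0 ·f
pos 4 'c': at 7
pos 5 'e': at 8  → match P3@[4:5]
pos 6 'b': at 1 ·f  → match P0@[6:6]
pos 7 'b': at 1 ·f  → match P0@[7:7]
pos 8 'd': at 2 ·f
pos 9 'c': at 3
pos 10 'e': at 4  → match P1@[8:10],P3@[9:10]
pos 11 'd': at 2 ·f
pos 12 'a': at 5
pos 13 'c': at 6  → match P2@[11:13]
pos 14 'e': at 8 ·f  → match P3@[13:14]
pos 15 'd': at 2 ·f
pos 16 'a': at 5
pos 17 'c': at 6  → match P2@[15:17]
pos 18 'e': at 8 ·f  → match P3@[17:18]
pos 19 'a': at 0 ·f
pos 20 'b': at 1  → match P0@[20:20]
pos 21 'd': at 2 ·f
pos 22 'd': at 2 ·f
pos 23 'c': at 3
pos 24 'e': at 4  → match P1@[22:24],P3@[23:24]
pos 25 'b': at 1 ·f  → match P0@[25:25]
pos 26 'd': at 2 ·f

Result: [[1,3],[5,3],[6,0],[7,0],[10,1],[10,3],[13,2],[14,3],[17,2],[18,3],[20,0],[24,1],[24,3],[25,0]]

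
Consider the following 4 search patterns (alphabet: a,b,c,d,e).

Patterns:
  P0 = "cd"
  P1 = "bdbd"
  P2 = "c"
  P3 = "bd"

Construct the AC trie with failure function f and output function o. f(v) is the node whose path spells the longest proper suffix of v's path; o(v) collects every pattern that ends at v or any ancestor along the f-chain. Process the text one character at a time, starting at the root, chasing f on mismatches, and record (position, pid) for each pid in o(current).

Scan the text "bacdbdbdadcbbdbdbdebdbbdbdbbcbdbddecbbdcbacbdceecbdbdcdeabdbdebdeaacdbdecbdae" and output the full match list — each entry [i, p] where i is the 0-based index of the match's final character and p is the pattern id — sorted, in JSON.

Build:
Trie (insert patterns):
  n0 'ε': b→3 c→1
  n1 'c': d→2  ←P2
  n2 'cd': ·  ←P0
  n3 'b': d→4
  n4 'bd': b→5  ←P3
  n5 'bdb': d→6
  n6 'bdbd': ·  ←P1

Failure links (BFS by depth):
  fail(1) 'c': from fail(0)=0 chase 'c': 0 ⇒ 0;  out={2}∪out(0)={2}
  fail(3) 'b': from fail(0)=0 chase 'b': 0 ⇒ 0;  out=∅∪out(0)=∅
  fail(2) 'cd': from fail(1)=0 chase 'd': 0 ⇒ 0;  out={0}∪out(0)={0}
  fail(4) 'bd': from fail(3)=0 chase 'd': 0 ⇒ 0;  out={3}∪out(0)={3}
  fail(5) 'bdb': from fail(4)=0 chase 'b': 0 ⇒ 3;  out=∅∪out(3)=∅
  fail(6) 'bdbd': from fail(5)=3 chase 'd': 3 ⇒ 4;  out={1}∪out(4)={1,3}

Scan:
i=0 'b': node 0→3
i=1 'a': node 3→0 ·f
i=2 'c': node 0→1  emit P2@[2:2]
i=3 'd': node 1→2  emit P0@[2:3]
i=4 'b': node 2→3 ·f
i=5 'd': node 3→4  emit P3@[4:5]
i=6 'b': node 4→5
i=7 'd': node 5→6  emit P1@[4:7],P3@[6:7]
i=8 'a': node 6→0 ·f
i=9 'd': node 0→0
i=10 'c': node 0→1  emit P2@[10:10]
i=11 'b': node 1→3 ·f
i=12 'b': node 3→3 ·f
i=13 'd': node 3→4  emit P3@[12:13]
i=14 'b': node 4→5
i=15 'd': node 5→6  emit P1@[12:15],P3@[14:15]
i=16 'b': node 6→5 ·f
i=17 'd': node 5→6  emit P1@[14:17],P3@[16:17]
i=18 'e': node 6→0 ·f
i=19 'b': node 0→3
i=20 'd': node 3→4  emit P3@[19:20]
i=21 'b': node 4→5
i=22 'b': node 5→3 ·f
i=23 'd': node 3→4  emit P3@[22:23]
i=24 'b': node 4→5
i=25 'd': node 5→6  emit P1@[22:25],P3@[24:25]
i=26 'b': node 6→5 ·f
i=27 'b': node 5→3 ·f
i=28 'c': node 3→1 ·f  emit P2@[28:28]
i=29 'b': node 1→3 ·f
i=30 'd': node 3→4  emit P3@[29:30]
i=31 'b': node 4→5
i=32 'd': node 5→6  emit P1@[29:32],P3@[31:32]
i=33 'd': node 6→0 ·f
i=34 'e': node 0→0
i=35 'c': node 0→1  emit P2@[35:35]
i=36 'b': node 1→3 ·f
i=37 'b': node 3→3 ·f
i=38 'd': node 3→4  emit P3@[37:38]
i=39 'c': node 4→1 ·f  emit P2@[39:39]
i=40 'b': node 1→3 ·f
i=41 'a': node 3→0 ·f
i=42 'c': node 0→1  emit P2@[42:42]
i=43 'b': node 1→3 ·f
i=44 'd': node 3→4  emit P3@[43:44]
i=45 'c': node 4→1 ·f  emit P2@[45:45]
i=46 'e': node 1→0 ·f
i=47 'e': node 0→0
i=48 'c': node 0→1  emit P2@[48:48]
i=49 'b': node 1→3 ·f
i=50 'd': node 3→4  emit P3@[49:50]
i=51 'b': node 4→5
i=52 'd': node 5→6  emit P1@[49:52],P3@[51:52]
i=53 'c': node 6→1 ·f  emit P2@[53:53]
i=54 'd': node 1→2  emit P0@[53:54]
i=55 'e': node 2→0 ·f
i=56 'a': node 0→0
i=57 'b': node 0→3
i=58 'd': node 3→4  emit P3@[57:58]
i=59 'b': node 4→5
i=60 'd': node 5→6  emit P1@[57:60],P3@[59:60]
i=61 'e': node 6→0 ·f
i=62 'b': node 0→3
i=63 'd': node 3→4  emit P3@[62:63]
i=64 'e': node 4→0 ·f
i=65 'a': node 0→0
i=66 'a': node 0→0
i=67 'c': node 0→1  emit P2@[67:67]
i=68 'd': node 1→2  emit P0@[67:68]
i=69 'b': node 2→3 ·f
i=70 'd': node 3→4  emit P3@[69:70]
i=71 'e': node 4→0 ·f
i=72 'c': node 0→1  emit P2@[72:72]
i=73 'b': node 1→3 ·f
i=74 'd': node 3→4  emit P3@[73:74]
i=75 'a': node 4→0 ·f
i=76 'e': node 0→0

Matches: [[2,2],[3,0],[5,3],[7,1],[7,3],[10,2],[13,3],[15,1],[15,3],[17,1],[17,3],[20,3],[23,3],[25,1],[25,3],[28,2],[30,3],[32,1],[32,3],[35,2],[38,3],[39,2],[42,2],[44,3],[45,2],[48,2],[50,3],[52,1],[52,3],[53,2],[54,0],[58,3],[60,1],[60,3],[63,3],[67,2],[68,0],[70,3],[72,2],[74,3]]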